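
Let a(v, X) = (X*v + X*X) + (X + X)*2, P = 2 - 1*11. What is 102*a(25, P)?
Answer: -18360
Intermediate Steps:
P = -9 (P = 2 - 11 = -9)
a(v, X) = X² + 4*X + X*v (a(v, X) = (X*v + X²) + (2*X)*2 = (X² + X*v) + 4*X = X² + 4*X + X*v)
102*a(25, P) = 102*(-9*(4 - 9 + 25)) = 102*(-9*20) = 102*(-180) = -18360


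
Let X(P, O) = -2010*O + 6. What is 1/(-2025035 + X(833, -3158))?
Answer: 1/4322551 ≈ 2.3134e-7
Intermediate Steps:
X(P, O) = 6 - 2010*O
1/(-2025035 + X(833, -3158)) = 1/(-2025035 + (6 - 2010*(-3158))) = 1/(-2025035 + (6 + 6347580)) = 1/(-2025035 + 6347586) = 1/4322551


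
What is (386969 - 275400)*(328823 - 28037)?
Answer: 33558393234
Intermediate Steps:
(386969 - 275400)*(328823 - 28037) = 111569*300786 = 33558393234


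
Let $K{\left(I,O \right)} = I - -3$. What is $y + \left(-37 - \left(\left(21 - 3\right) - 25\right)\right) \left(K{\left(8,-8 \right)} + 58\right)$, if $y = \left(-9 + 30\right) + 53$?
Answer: $-1996$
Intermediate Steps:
$K{\left(I,O \right)} = 3 + I$ ($K{\left(I,O \right)} = I + 3 = 3 + I$)
$y = 74$ ($y = 21 + 53 = 74$)
$y + \left(-37 - \left(\left(21 - 3\right) - 25\right)\right) \left(K{\left(8,-8 \right)} + 58\right) = 74 + \left(-37 - \left(\left(21 - 3\right) - 25\right)\right) \left(\left(3 + 8\right) + 58\right) = 74 + \left(-37 - \left(18 - 25\right)\right) \left(11 + 58\right) = 74 + \left(-37 - -7\right) 69 = 74 + \left(-37 + 7\right) 69 = 74 - 2070 = -1996$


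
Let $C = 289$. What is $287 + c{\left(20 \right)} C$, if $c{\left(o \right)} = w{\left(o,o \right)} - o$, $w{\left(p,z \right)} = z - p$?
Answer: $-5493$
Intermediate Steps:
$c{\left(o \right)} = - o$ ($c{\left(o \right)} = \left(o - o\right) - o = 0 - o = - o$)
$287 + c{\left(20 \right)} C = 287 + \left(-1\right) 20 \cdot 289 = 287 - 5780 = -5493$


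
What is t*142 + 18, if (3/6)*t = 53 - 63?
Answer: -2822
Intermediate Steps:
t = -20 (t = 2*(53 - 63) = 2*(-10) = -20)
t*142 + 18 = -20*142 + 18 = -2840 + 18 = -2822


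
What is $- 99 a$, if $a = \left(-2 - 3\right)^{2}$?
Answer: $-2475$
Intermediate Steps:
$a = 25$ ($a = \left(-5\right)^{2} = 25$)
$- 99 a = \left(-99\right) 25 = -2475$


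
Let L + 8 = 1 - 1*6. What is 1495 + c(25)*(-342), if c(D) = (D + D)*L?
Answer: 223795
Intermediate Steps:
L = -13 (L = -8 + (1 - 1*6) = -8 + (1 - 6) = -8 - 5 = -13)
c(D) = -26*D (c(D) = (D + D)*(-13) = (2*D)*(-13) = -26*D)
1495 + c(25)*(-342) = 1495 - 26*25*(-342) = 1495 - 650*(-342) = 1495 + 222300 = 223795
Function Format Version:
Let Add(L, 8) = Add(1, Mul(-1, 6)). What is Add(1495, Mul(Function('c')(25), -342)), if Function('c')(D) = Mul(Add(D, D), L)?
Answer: 223795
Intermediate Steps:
L = -13 (L = Add(-8, Add(1, Mul(-1, 6))) = Add(-8, Add(1, -6)) = Add(-8, -5) = -13)
Function('c')(D) = Mul(-26, D) (Function('c')(D) = Mul(Add(D, D), -13) = Mul(Mul(2, D), -13) = Mul(-26, D))
Add(1495, Mul(Function('c')(25), -342)) = Add(1495, Mul(Mul(-26, 25), -342)) = Add(1495, Mul(-650, -342)) = Add(1495, 222300) = 223795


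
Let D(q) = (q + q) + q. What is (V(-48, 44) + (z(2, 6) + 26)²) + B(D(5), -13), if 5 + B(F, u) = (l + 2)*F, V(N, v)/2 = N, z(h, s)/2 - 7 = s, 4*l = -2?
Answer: 5251/2 ≈ 2625.5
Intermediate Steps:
l = -½ (l = (¼)*(-2) = -½ ≈ -0.50000)
z(h, s) = 14 + 2*s
V(N, v) = 2*N
D(q) = 3*q (D(q) = 2*q + q = 3*q)
B(F, u) = -5 + 3*F/2 (B(F, u) = -5 + (-½ + 2)*F = -5 + 3*F/2)
(V(-48, 44) + (z(2, 6) + 26)²) + B(D(5), -13) = (2*(-48) + ((14 + 2*6) + 26)²) + (-5 + 3*(3*5)/2) = (-96 + ((14 + 12) + 26)²) + (-5 + (3/2)*15) = (-96 + (26 + 26)²) + (-5 + 45/2) = (-96 + 52²) + 35/2 = (-96 + 2704) + 35/2 = 2608 + 35/2 = 5251/2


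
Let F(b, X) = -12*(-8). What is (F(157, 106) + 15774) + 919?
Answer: 16789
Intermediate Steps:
F(b, X) = 96
(F(157, 106) + 15774) + 919 = (96 + 15774) + 919 = 15870 + 919 = 16789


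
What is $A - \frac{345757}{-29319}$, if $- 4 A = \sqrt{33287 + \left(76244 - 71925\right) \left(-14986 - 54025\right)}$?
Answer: $\frac{345757}{29319} - \frac{i \sqrt{298025222}}{4} \approx 11.793 - 4315.9 i$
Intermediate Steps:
$A = - \frac{i \sqrt{298025222}}{4}$ ($A = - \frac{\sqrt{33287 + \left(76244 - 71925\right) \left(-14986 - 54025\right)}}{4} = - \frac{\sqrt{33287 + 4319 \left(-69011\right)}}{4} = - \frac{\sqrt{33287 - 298058509}}{4} = - \frac{\sqrt{-298025222}}{4} = - \frac{i \sqrt{298025222}}{4} \approx - 4315.9 i$)
$A - \frac{345757}{-29319} = - \frac{i \sqrt{298025222}}{4} - \frac{345757}{-29319} = - \frac{i \sqrt{298025222}}{4} - 345757 \left(- \frac{1}{29319}\right) = - \frac{i \sqrt{298025222}}{4} - - \frac{345757}{29319} = - \frac{i \sqrt{298025222}}{4} + \frac{345757}{29319} = \frac{345757}{29319} - \frac{i \sqrt{298025222}}{4}$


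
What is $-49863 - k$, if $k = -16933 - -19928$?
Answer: $-52858$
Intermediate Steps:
$k = 2995$ ($k = -16933 + 19928 = 2995$)
$-49863 - k = -49863 - 2995 = -52858$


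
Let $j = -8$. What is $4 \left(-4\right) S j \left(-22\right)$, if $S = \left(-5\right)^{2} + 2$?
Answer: $-76032$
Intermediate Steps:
$S = 27$ ($S = 25 + 2 = 27$)
$4 \left(-4\right) S j \left(-22\right) = 4 \left(-4\right) 27 \left(-8\right) \left(-22\right) = \left(-16\right) 27 \left(-8\right) \left(-22\right) = \left(-432\right) \left(-8\right) \left(-22\right) = 3456 \left(-22\right) = -76032$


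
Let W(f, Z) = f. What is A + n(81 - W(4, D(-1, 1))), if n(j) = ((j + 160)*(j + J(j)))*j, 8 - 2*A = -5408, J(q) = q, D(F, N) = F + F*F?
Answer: 2813054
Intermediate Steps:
D(F, N) = F + F²
A = 2708 (A = 4 - ½*(-5408) = 4 + 2704 = 2708)
n(j) = 2*j²*(160 + j) (n(j) = ((j + 160)*(j + j))*j = ((160 + j)*(2*j))*j = (2*j*(160 + j))*j = 2*j²*(160 + j))
A + n(81 - W(4, D(-1, 1))) = 2708 + 2*(81 - 1*4)²*(160 + (81 - 1*4)) = 2708 + 2*(81 - 4)²*(160 + (81 - 4)) = 2708 + 2*77²*(160 + 77) = 2708 + 2*5929*237 = 2708 + 2810346 = 2813054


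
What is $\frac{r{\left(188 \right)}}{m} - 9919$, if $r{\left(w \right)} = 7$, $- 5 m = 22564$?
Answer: $- \frac{223812351}{22564} \approx -9919.0$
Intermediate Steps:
$m = - \frac{22564}{5}$ ($m = \left(- \frac{1}{5}\right) 22564 = - \frac{22564}{5} \approx -4512.8$)
$\frac{r{\left(188 \right)}}{m} - 9919 = \frac{7}{- \frac{22564}{5}} - 9919 = 7 \left(- \frac{5}{22564}\right) - 9919 = - \frac{35}{22564} - 9919 = - \frac{223812351}{22564}$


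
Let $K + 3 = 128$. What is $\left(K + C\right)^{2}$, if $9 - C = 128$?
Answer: $36$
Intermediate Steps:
$K = 125$ ($K = -3 + 128 = 125$)
$C = -119$ ($C = 9 - 128 = -119$)
$\left(K + C\right)^{2} = \left(125 - 119\right)^{2} = 6^{2} = 36$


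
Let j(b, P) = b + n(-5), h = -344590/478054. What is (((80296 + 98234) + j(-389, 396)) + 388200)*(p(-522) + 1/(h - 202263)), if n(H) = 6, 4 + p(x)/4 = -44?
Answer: -5257130976262479473/48346490396 ≈ -1.0874e+8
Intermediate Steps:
p(x) = -192 (p(x) = -16 + 4*(-44) = -16 - 176 = -192)
h = -172295/239027 (h = -344590*1/478054 = -172295/239027 ≈ -0.72082)
j(b, P) = 6 + b (j(b, P) = b + 6 = 6 + b)
(((80296 + 98234) + j(-389, 396)) + 388200)*(p(-522) + 1/(h - 202263)) = (((80296 + 98234) + (6 - 389)) + 388200)*(-192 + 1/(-172295/239027 - 202263)) = ((178530 - 383) + 388200)*(-192 + 1/(-48346490396/239027)) = (178147 + 388200)*(-192 - 239027/48346490396) = 566347*(-9282526395059/48346490396) = -5257130976262479473/48346490396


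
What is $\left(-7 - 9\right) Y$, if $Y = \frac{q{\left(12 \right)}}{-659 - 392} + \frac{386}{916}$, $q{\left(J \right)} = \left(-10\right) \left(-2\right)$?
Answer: $- \frac{1549464}{240679} \approx -6.4379$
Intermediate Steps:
$q{\left(J \right)} = 20$
$Y = \frac{193683}{481358}$ ($Y = \frac{20}{-659 - 392} + \frac{386}{916} = \frac{20}{-659 - 392} + 386 \cdot \frac{1}{916} = \frac{20}{-1051} + \frac{193}{458} = 20 \left(- \frac{1}{1051}\right) + \frac{193}{458} = - \frac{20}{1051} + \frac{193}{458} = \frac{193683}{481358} \approx 0.40237$)
$\left(-7 - 9\right) Y = \left(-7 - 9\right) \frac{193683}{481358} = \left(-16\right) \frac{193683}{481358} = - \frac{1549464}{240679}$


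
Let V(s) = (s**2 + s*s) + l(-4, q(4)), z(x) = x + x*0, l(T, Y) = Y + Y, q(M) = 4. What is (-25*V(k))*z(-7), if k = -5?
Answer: 10150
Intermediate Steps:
l(T, Y) = 2*Y
z(x) = x (z(x) = x + 0 = x)
V(s) = 8 + 2*s**2 (V(s) = (s**2 + s*s) + 2*4 = (s**2 + s**2) + 8 = 2*s**2 + 8 = 8 + 2*s**2)
(-25*V(k))*z(-7) = -25*(8 + 2*(-5)**2)*(-7) = -25*(8 + 2*25)*(-7) = -25*(8 + 50)*(-7) = -25*58*(-7) = -1450*(-7) = 10150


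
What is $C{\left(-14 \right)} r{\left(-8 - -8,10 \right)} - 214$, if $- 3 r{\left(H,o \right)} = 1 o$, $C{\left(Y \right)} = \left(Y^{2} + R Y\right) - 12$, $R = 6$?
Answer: $- \frac{1642}{3} \approx -547.33$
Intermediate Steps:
$C{\left(Y \right)} = -12 + Y^{2} + 6 Y$ ($C{\left(Y \right)} = \left(Y^{2} + 6 Y\right) - 12 = -12 + Y^{2} + 6 Y$)
$r{\left(H,o \right)} = - \frac{o}{3}$ ($r{\left(H,o \right)} = - \frac{1 o}{3} = - \frac{o}{3}$)
$C{\left(-14 \right)} r{\left(-8 - -8,10 \right)} - 214 = \left(-12 + \left(-14\right)^{2} + 6 \left(-14\right)\right) \left(\left(- \frac{1}{3}\right) 10\right) - 214 = \left(-12 + 196 - 84\right) \left(- \frac{10}{3}\right) - 214 = 100 \left(- \frac{10}{3}\right) - 214 = - \frac{1000}{3} - 214 = - \frac{1642}{3}$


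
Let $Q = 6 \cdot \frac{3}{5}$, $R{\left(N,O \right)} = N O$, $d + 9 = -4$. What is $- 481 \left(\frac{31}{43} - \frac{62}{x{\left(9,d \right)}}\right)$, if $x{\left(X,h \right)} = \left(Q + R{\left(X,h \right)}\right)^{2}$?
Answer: $- \frac{4761663829}{13824027} \approx -344.45$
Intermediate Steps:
$d = -13$ ($d = -9 - 4 = -13$)
$Q = \frac{18}{5}$ ($Q = 6 \cdot 3 \cdot \frac{1}{5} = 6 \cdot \frac{3}{5} = \frac{18}{5} \approx 3.6$)
$x{\left(X,h \right)} = \left(\frac{18}{5} + X h\right)^{2}$
$- 481 \left(\frac{31}{43} - \frac{62}{x{\left(9,d \right)}}\right) = - 481 \left(\frac{31}{43} - \frac{62}{\frac{1}{25} \left(18 + 5 \cdot 9 \left(-13\right)\right)^{2}}\right) = - 481 \left(31 \cdot \frac{1}{43} - \frac{62}{\frac{1}{25} \left(18 - 585\right)^{2}}\right) = - 481 \left(\frac{31}{43} - \frac{62}{\frac{1}{25} \left(-567\right)^{2}}\right) = - 481 \left(\frac{31}{43} - \frac{62}{\frac{1}{25} \cdot 321489}\right) = - 481 \left(\frac{31}{43} - \frac{62}{\frac{321489}{25}}\right) = - 481 \left(\frac{31}{43} - \frac{1550}{321489}\right) = \left(-481\right) \frac{9899509}{13824027} = - \frac{4761663829}{13824027}$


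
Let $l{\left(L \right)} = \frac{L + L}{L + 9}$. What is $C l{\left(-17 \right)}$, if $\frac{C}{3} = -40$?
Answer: $-510$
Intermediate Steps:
$l{\left(L \right)} = \frac{2 L}{9 + L}$
$C = -120$ ($C = 3 \left(-40\right) = -120$)
$C l{\left(-17 \right)} = - 120 \cdot 2 \left(-17\right) \frac{1}{9 - 17} = - 120 \cdot 2 \left(-17\right) \frac{1}{-8} = - 120 \cdot 2 \left(-17\right) \left(- \frac{1}{8}\right) = \left(-120\right) \frac{17}{4} = -510$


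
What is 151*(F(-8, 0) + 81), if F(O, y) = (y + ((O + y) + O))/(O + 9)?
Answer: 9815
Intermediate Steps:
F(O, y) = (2*O + 2*y)/(9 + O) (F(O, y) = (y + (y + 2*O))/(9 + O) = (2*O + 2*y)/(9 + O))
151*(F(-8, 0) + 81) = 151*(2*(-8 + 0)/(9 - 8) + 81) = 151*(2*(-8)/1 + 81) = 151*(2*1*(-8) + 81) = 151*(-16 + 81) = 151*65 = 9815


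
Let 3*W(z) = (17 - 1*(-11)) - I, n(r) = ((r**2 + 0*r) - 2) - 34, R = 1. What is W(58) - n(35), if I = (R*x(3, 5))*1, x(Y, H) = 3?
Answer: -3542/3 ≈ -1180.7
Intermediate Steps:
n(r) = -36 + r**2 (n(r) = ((r**2 + 0) - 2) - 34 = (r**2 - 2) - 34 = (-2 + r**2) - 34 = -36 + r**2)
I = 3 (I = (1*3)*1 = 3*1 = 3)
W(z) = 25/3 (W(z) = ((17 - 1*(-11)) - 1*3)/3 = ((17 + 11) - 3)/3 = (28 - 3)/3 = (1/3)*25 = 25/3)
W(58) - n(35) = 25/3 - (-36 + 35**2) = 25/3 - (-36 + 1225) = 25/3 - 1*1189 = 25/3 - 1189 = -3542/3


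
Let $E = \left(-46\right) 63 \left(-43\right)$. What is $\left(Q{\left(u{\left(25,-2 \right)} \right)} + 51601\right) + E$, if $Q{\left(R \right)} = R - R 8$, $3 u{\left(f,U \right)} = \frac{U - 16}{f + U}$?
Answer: $\frac{4052987}{23} \approx 1.7622 \cdot 10^{5}$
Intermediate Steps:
$u{\left(f,U \right)} = \frac{-16 + U}{3 \left(U + f\right)}$ ($u{\left(f,U \right)} = \frac{\left(U - 16\right) \frac{1}{f + U}}{3} = \frac{\left(-16 + U\right) \frac{1}{U + f}}{3} = \frac{\frac{1}{U + f} \left(-16 + U\right)}{3} = \frac{-16 + U}{3 \left(U + f\right)}$)
$E = 124614$ ($E = \left(-2898\right) \left(-43\right) = 124614$)
$Q{\left(R \right)} = - 7 R$ ($Q{\left(R \right)} = R - 8 R = - 7 R$)
$\left(Q{\left(u{\left(25,-2 \right)} \right)} + 51601\right) + E = \left(- 7 \frac{-16 - 2}{3 \left(-2 + 25\right)} + 51601\right) + 124614 = \left(- 7 \cdot \frac{1}{3} \cdot \frac{1}{23} \left(-18\right) + 51601\right) + 124614 = \left(\left(-7\right) \left(- \frac{6}{23}\right) + 51601\right) + 124614 = \left(\frac{42}{23} + 51601\right) + 124614 = \frac{1186865}{23} + 124614 = \frac{4052987}{23}$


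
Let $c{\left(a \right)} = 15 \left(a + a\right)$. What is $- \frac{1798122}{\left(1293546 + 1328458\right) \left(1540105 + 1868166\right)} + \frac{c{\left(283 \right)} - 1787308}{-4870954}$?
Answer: $\frac{1728620992328119}{4733501671514266} \approx 0.36519$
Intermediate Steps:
$c{\left(a \right)} = 30 a$ ($c{\left(a \right)} = 15 \cdot 2 a = 30 a$)
$- \frac{1798122}{\left(1293546 + 1328458\right) \left(1540105 + 1868166\right)} + \frac{c{\left(283 \right)} - 1787308}{-4870954} = - \frac{1798122}{\left(1293546 + 1328458\right) \left(1540105 + 1868166\right)} + \frac{30 \cdot 283 - 1787308}{-4870954} = - \frac{1798122}{2622004 \cdot 3408271} + \left(8490 - 1787308\right) \left(- \frac{1}{4870954}\right) = - \frac{1798122}{8936500195084} - - \frac{46811}{128183} = \left(-1798122\right) \frac{1}{8936500195084} + \frac{46811}{128183} = - \frac{899061}{4468250097542} + \frac{46811}{128183} = \frac{1728620992328119}{4733501671514266}$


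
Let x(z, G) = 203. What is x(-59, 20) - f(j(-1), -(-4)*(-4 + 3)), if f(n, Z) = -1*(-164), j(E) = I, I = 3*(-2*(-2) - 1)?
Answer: 39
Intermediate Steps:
I = 9 (I = 3*(4 - 1) = 3*3 = 9)
j(E) = 9
f(n, Z) = 164
x(-59, 20) - f(j(-1), -(-4)*(-4 + 3)) = 203 - 1*164 = 203 - 164 = 39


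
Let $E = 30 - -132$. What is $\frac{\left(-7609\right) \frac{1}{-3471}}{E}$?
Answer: $\frac{7609}{562302} \approx 0.013532$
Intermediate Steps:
$E = 162$ ($E = 30 + 132 = 162$)
$\frac{\left(-7609\right) \frac{1}{-3471}}{E} = \frac{\left(-7609\right) \frac{1}{-3471}}{162} = \left(-7609\right) \left(- \frac{1}{3471}\right) \frac{1}{162} = \frac{7609}{3471} \cdot \frac{1}{162} = \frac{7609}{562302}$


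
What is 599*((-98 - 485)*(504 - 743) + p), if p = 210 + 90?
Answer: 83642563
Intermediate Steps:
p = 300
599*((-98 - 485)*(504 - 743) + p) = 599*((-98 - 485)*(504 - 743) + 300) = 599*(-583*(-239) + 300) = 599*(139337 + 300) = 599*139637 = 83642563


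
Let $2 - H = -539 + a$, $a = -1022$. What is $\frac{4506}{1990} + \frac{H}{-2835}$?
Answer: $\frac{322138}{188055} \approx 1.713$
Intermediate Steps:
$H = 1563$ ($H = 2 - \left(-539 - 1022\right) = 2 - -1561 = 2 + 1561 = 1563$)
$\frac{4506}{1990} + \frac{H}{-2835} = \frac{4506}{1990} + \frac{1563}{-2835} = 4506 \cdot \frac{1}{1990} + 1563 \left(- \frac{1}{2835}\right) = \frac{2253}{995} - \frac{521}{945} = \frac{322138}{188055}$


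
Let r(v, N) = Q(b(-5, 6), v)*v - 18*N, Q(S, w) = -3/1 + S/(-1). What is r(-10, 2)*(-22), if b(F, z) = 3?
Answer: -528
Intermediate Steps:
Q(S, w) = -3 - S (Q(S, w) = -3*1 + S*(-1) = -3 - S)
r(v, N) = -18*N - 6*v (r(v, N) = (-3 - 1*3)*v - 18*N = (-3 - 3)*v - 18*N = -6*v - 18*N = -18*N - 6*v)
r(-10, 2)*(-22) = (-18*2 - 6*(-10))*(-22) = (-36 + 60)*(-22) = 24*(-22) = -528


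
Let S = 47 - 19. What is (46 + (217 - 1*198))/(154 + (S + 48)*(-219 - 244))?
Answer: -65/35034 ≈ -0.0018553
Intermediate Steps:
S = 28
(46 + (217 - 1*198))/(154 + (S + 48)*(-219 - 244)) = (46 + (217 - 1*198))/(154 + (28 + 48)*(-219 - 244)) = (46 + (217 - 198))/(154 + 76*(-463)) = (46 + 19)/(154 - 35188) = 65/(-35034) = 65*(-1/35034) = -65/35034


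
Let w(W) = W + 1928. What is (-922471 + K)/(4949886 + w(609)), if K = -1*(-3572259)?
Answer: 2649788/4952423 ≈ 0.53505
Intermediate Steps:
w(W) = 1928 + W
K = 3572259
(-922471 + K)/(4949886 + w(609)) = (-922471 + 3572259)/(4949886 + (1928 + 609)) = 2649788/(4949886 + 2537) = 2649788/4952423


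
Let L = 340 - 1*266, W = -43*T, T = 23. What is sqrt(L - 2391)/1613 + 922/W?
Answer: -922/989 + I*sqrt(2317)/1613 ≈ -0.93225 + 0.029842*I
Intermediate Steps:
W = -989 (W = -43*23 = -989)
L = 74 (L = 340 - 266 = 74)
sqrt(L - 2391)/1613 + 922/W = sqrt(74 - 2391)/1613 + 922/(-989) = sqrt(-2317)*(1/1613) + 922*(-1/989) = (I*sqrt(2317))*(1/1613) - 922/989 = I*sqrt(2317)/1613 - 922/989 = -922/989 + I*sqrt(2317)/1613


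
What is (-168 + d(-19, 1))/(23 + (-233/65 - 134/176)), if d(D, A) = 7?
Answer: -131560/15243 ≈ -8.6308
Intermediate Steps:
(-168 + d(-19, 1))/(23 + (-233/65 - 134/176)) = (-168 + 7)/(23 + (-233/65 - 134/176)) = -161/(23 + (-233*1/65 - 134*1/176)) = -161/(23 + (-233/65 - 67/88)) = -161/(23 - 24859/5720) = -161/106701/5720 = -161*5720/106701 = -131560/15243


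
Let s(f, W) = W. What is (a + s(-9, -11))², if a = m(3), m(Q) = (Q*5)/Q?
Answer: 36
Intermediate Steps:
m(Q) = 5 (m(Q) = (5*Q)/Q = 5)
a = 5
(a + s(-9, -11))² = (5 - 11)² = (-6)² = 36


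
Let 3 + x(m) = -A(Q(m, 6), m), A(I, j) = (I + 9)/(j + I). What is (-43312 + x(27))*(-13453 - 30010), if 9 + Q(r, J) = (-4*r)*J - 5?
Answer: 1195479282914/635 ≈ 1.8826e+9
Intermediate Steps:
Q(r, J) = -14 - 4*J*r (Q(r, J) = -9 + ((-4*r)*J - 5) = -9 + (-4*J*r - 5) = -9 + (-5 - 4*J*r) = -14 - 4*J*r)
A(I, j) = (9 + I)/(I + j)
x(m) = -3 - (-5 - 24*m)/(-14 - 23*m) (x(m) = -3 - (9 + (-14 - 4*6*m))/((-14 - 4*6*m) + m) = -3 - (9 + (-14 - 24*m))/((-14 - 24*m) + m) = -3 - (-5 - 24*m)/(-14 - 23*m))
(-43312 + x(27))*(-13453 - 30010) = (-43312 + (-47 - 93*27)/(14 + 23*27))*(-13453 - 30010) = (-43312 + (-47 - 2511)/(14 + 621))*(-43463) = (-43312 - 2558/635)*(-43463) = -27505678/635*(-43463) = 1195479282914/635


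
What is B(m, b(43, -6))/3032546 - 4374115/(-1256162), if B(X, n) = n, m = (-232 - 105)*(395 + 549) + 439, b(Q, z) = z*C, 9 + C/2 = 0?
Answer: 6632420306143/1904684524226 ≈ 3.4822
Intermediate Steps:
C = -18 (C = -18 + 2*0 = -18 + 0 = -18)
b(Q, z) = -18*z (b(Q, z) = z*(-18) = -18*z)
m = -317689 (m = -337*944 + 439 = -318128 + 439 = -317689)
B(m, b(43, -6))/3032546 - 4374115/(-1256162) = -18*(-6)/3032546 - 4374115/(-1256162) = 108*(1/3032546) - 4374115*(-1/1256162) = 54/1516273 + 4374115/1256162 = 6632420306143/1904684524226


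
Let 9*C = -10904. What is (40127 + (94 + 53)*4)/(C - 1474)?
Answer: -73287/4834 ≈ -15.161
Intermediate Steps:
C = -10904/9 (C = (1/9)*(-10904) = -10904/9 ≈ -1211.6)
(40127 + (94 + 53)*4)/(C - 1474) = (40127 + (94 + 53)*4)/(-10904/9 - 1474) = (40127 + 147*4)/(-24170/9) = (40127 + 588)*(-9/24170) = 40715*(-9/24170) = -73287/4834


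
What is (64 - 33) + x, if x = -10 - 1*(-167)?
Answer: 188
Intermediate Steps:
x = 157 (x = -10 + 167 = 157)
(64 - 33) + x = (64 - 33) + 157 = 31 + 157 = 188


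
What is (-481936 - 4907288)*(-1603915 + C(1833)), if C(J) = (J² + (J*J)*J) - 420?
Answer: -33199948475187384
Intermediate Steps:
C(J) = -420 + J² + J³ (C(J) = (J² + J²*J) - 420 = (J² + J³) - 420 = -420 + J² + J³)
(-481936 - 4907288)*(-1603915 + C(1833)) = (-481936 - 4907288)*(-1603915 + (-420 + 1833² + 1833³)) = -5389224*(-1603915 + (-420 + 3359889 + 6158676537)) = -5389224*(-1603915 + 6162036006) = -5389224*6160432091 = -33199948475187384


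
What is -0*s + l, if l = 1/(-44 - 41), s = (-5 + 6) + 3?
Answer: -1/85 ≈ -0.011765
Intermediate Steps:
s = 4 (s = 1 + 3 = 4)
l = -1/85 (l = 1/(-85) = -1/85 ≈ -0.011765)
-0*s + l = -0*4 - 1/85 = -25*0 - 1/85 = 0 - 1/85 = -1/85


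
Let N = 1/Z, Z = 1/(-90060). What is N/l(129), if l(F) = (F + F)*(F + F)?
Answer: -7505/5547 ≈ -1.3530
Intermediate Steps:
Z = -1/90060 ≈ -1.1104e-5
l(F) = 4*F² (l(F) = (2*F)*(2*F) = 4*F²)
N = -90060 (N = 1/(-1/90060) = -90060)
N/l(129) = -90060/(4*129²) = -90060/(4*16641) = -90060/66564 = -90060*1/66564 = -7505/5547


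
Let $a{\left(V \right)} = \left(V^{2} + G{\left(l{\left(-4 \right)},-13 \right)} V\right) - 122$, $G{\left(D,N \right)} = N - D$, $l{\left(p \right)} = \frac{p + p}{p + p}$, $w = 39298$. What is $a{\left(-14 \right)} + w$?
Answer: $39568$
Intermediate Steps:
$l{\left(p \right)} = 1$ ($l{\left(p \right)} = \frac{2 p}{2 p} = 2 p \frac{1}{2 p} = 1$)
$a{\left(V \right)} = -122 + V^{2} - 14 V$ ($a{\left(V \right)} = \left(V^{2} + \left(-13 - 1\right) V\right) - 122 = \left(V^{2} - 14 V\right) - 122 = -122 + V^{2} - 14 V$)
$a{\left(-14 \right)} + w = \left(-122 + \left(-14\right)^{2} - -196\right) + 39298 = \left(-122 + 196 + 196\right) + 39298 = 270 + 39298 = 39568$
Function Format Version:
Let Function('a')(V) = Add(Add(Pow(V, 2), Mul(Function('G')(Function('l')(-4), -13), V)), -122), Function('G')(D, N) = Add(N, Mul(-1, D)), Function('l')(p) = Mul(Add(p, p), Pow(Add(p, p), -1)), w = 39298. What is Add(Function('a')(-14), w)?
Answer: 39568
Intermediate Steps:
Function('l')(p) = 1 (Function('l')(p) = Mul(Mul(2, p), Pow(Mul(2, p), -1)) = Mul(Mul(2, p), Mul(Rational(1, 2), Pow(p, -1))) = 1)
Function('a')(V) = Add(-122, Pow(V, 2), Mul(-14, V)) (Function('a')(V) = Add(Add(Pow(V, 2), Mul(Add(-13, Mul(-1, 1)), V)), -122) = Add(Add(Pow(V, 2), Mul(Add(-13, -1), V)), -122) = Add(Add(Pow(V, 2), Mul(-14, V)), -122) = Add(-122, Pow(V, 2), Mul(-14, V)))
Add(Function('a')(-14), w) = Add(Add(-122, Pow(-14, 2), Mul(-14, -14)), 39298) = Add(Add(-122, 196, 196), 39298) = Add(270, 39298) = 39568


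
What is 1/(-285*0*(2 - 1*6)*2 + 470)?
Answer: 1/470 ≈ 0.0021277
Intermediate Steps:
1/(-285*0*(2 - 1*6)*2 + 470) = 1/(-285*0*(2 - 6)*2 + 470) = 1/(-285*0*(-4)*2 + 470) = 1/(-0*2 + 470) = 1/(-285*0 + 470) = 1/(0 + 470) = 1/470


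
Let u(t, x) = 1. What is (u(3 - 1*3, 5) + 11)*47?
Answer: 564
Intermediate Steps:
(u(3 - 1*3, 5) + 11)*47 = (1 + 11)*47 = 12*47 = 564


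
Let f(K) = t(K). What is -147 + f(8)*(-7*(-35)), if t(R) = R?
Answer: 1813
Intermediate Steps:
f(K) = K
-147 + f(8)*(-7*(-35)) = -147 + 8*(-7*(-35)) = -147 + 8*245 = -147 + 1960 = 1813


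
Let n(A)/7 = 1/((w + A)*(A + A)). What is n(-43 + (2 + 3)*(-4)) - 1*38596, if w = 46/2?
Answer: -27789119/720 ≈ -38596.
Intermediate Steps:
w = 23 (w = 46*(½) = 23)
n(A) = 7/(2*A*(23 + A)) (n(A) = 7/(((23 + A)*(A + A))) = 7/(((23 + A)*(2*A))) = 7/((2*A*(23 + A))) = 7*(1/(2*A*(23 + A))) = 7/(2*A*(23 + A)))
n(-43 + (2 + 3)*(-4)) - 1*38596 = 7/(2*(-43 + (2 + 3)*(-4))*(23 + (-43 + (2 + 3)*(-4)))) - 1*38596 = 7/(2*(-43 + 5*(-4))*(23 + (-43 + 5*(-4)))) - 38596 = 7/(2*(-43 - 20)*(23 + (-43 - 20))) - 38596 = (7/2)/(-63*(23 - 63)) - 38596 = (7/2)*(-1/63)/(-40) - 38596 = (7/2)*(-1/63)*(-1/40) - 38596 = 1/720 - 38596 = -27789119/720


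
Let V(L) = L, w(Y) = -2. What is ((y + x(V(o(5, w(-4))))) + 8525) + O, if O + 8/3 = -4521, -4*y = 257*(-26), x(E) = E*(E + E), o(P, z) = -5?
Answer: 34331/6 ≈ 5721.8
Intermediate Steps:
x(E) = 2*E² (x(E) = E*(2*E) = 2*E²)
y = 3341/2 (y = -257*(-26)/4 = -¼*(-6682) = 3341/2 ≈ 1670.5)
O = -13571/3 (O = -8/3 - 4521 = -13571/3 ≈ -4523.7)
((y + x(V(o(5, w(-4))))) + 8525) + O = ((3341/2 + 2*(-5)²) + 8525) - 13571/3 = ((3341/2 + 2*25) + 8525) - 13571/3 = ((3341/2 + 50) + 8525) - 13571/3 = (3441/2 + 8525) - 13571/3 = 20491/2 - 13571/3 = 34331/6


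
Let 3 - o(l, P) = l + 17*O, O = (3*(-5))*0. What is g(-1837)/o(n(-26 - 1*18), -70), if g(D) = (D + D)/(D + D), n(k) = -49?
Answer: 1/52 ≈ 0.019231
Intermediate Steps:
O = 0 (O = -15*0 = 0)
o(l, P) = 3 - l (o(l, P) = 3 - (l + 17*0) = 3 - (l + 0) = 3 - l)
g(D) = 1 (g(D) = (2*D)/((2*D)) = (2*D)*(1/(2*D)) = 1)
g(-1837)/o(n(-26 - 1*18), -70) = 1/(3 - 1*(-49)) = 1/(3 + 49) = 1/52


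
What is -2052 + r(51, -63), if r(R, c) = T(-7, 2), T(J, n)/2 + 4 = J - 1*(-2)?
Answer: -2070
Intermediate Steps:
T(J, n) = -4 + 2*J (T(J, n) = -8 + 2*(J - 1*(-2)) = -8 + 2*(J + 2) = -8 + 2*(2 + J) = -8 + (4 + 2*J) = -4 + 2*J)
r(R, c) = -18 (r(R, c) = -4 + 2*(-7) = -4 - 14 = -18)
-2052 + r(51, -63) = -2052 - 18 = -2070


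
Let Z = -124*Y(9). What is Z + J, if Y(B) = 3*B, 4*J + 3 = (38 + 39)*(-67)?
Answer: -9277/2 ≈ -4638.5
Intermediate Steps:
J = -2581/2 (J = -3/4 + ((38 + 39)*(-67))/4 = -3/4 + (77*(-67))/4 = -3/4 + (1/4)*(-5159) = -3/4 - 5159/4 = -2581/2 ≈ -1290.5)
Z = -3348 (Z = -372*9 = -124*27 = -3348)
Z + J = -3348 - 2581/2 = -9277/2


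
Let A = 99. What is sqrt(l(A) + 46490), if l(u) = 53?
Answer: sqrt(46543) ≈ 215.74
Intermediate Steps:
sqrt(l(A) + 46490) = sqrt(53 + 46490) = sqrt(46543)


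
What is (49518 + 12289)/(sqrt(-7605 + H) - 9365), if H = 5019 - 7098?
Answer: -578822555/87712909 - 370842*I*sqrt(269)/87712909 ≈ -6.5991 - 0.069343*I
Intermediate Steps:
H = -2079
(49518 + 12289)/(sqrt(-7605 + H) - 9365) = (49518 + 12289)/(sqrt(-7605 - 2079) - 9365) = 61807/(sqrt(-9684) - 9365) = 61807/(6*I*sqrt(269) - 9365) = 61807/(-9365 + 6*I*sqrt(269))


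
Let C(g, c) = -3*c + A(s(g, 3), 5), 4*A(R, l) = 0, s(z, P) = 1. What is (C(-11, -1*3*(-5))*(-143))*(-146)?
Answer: -939510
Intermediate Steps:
A(R, l) = 0 (A(R, l) = (¼)*0 = 0)
C(g, c) = -3*c (C(g, c) = -3*c + 0 = -3*c)
(C(-11, -1*3*(-5))*(-143))*(-146) = (-3*(-1*3)*(-5)*(-143))*(-146) = (-(-9)*(-5)*(-143))*(-146) = (-3*15*(-143))*(-146) = -45*(-143)*(-146) = 6435*(-146) = -939510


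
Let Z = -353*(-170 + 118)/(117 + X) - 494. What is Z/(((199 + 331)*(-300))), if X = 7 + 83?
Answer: 41951/16456500 ≈ 0.0025492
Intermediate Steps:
X = 90
Z = -83902/207 (Z = -353*(-170 + 118)/(117 + 90) - 494 = -(-18356)/207 - 494 = -353*(-52/207) - 494 = 18356/207 - 494 = -83902/207 ≈ -405.32)
Z/(((199 + 331)*(-300))) = -83902*(-1/(300*(199 + 331)))/207 = -83902/(207*(530*(-300))) = -83902/207/(-159000) = -83902/207*(-1/159000) = 41951/16456500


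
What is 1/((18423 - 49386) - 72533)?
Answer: -1/103496 ≈ -9.6622e-6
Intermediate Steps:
1/((18423 - 49386) - 72533) = 1/(-30963 - 72533) = 1/(-103496) = -1/103496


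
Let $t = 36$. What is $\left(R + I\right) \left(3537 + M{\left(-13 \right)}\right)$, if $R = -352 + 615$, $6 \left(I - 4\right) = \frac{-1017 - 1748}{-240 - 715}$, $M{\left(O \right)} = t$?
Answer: $\frac{365083185}{382} \approx 9.5572 \cdot 10^{5}$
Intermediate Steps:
$M{\left(O \right)} = 36$
$I = \frac{5137}{1146}$ ($I = 4 + \frac{\left(-1017 - 1748\right) \frac{1}{-240 - 715}}{6} = 4 + \frac{\left(-2765\right) \frac{1}{-955}}{6} = 4 + \frac{\left(-2765\right) \left(- \frac{1}{955}\right)}{6} = 4 + \frac{1}{6} \cdot \frac{553}{191} = 4 + \frac{553}{1146} = \frac{5137}{1146} \approx 4.4825$)
$R = 263$
$\left(R + I\right) \left(3537 + M{\left(-13 \right)}\right) = \left(263 + \frac{5137}{1146}\right) \left(3537 + 36\right) = \frac{306535}{1146} \cdot 3573 = \frac{365083185}{382}$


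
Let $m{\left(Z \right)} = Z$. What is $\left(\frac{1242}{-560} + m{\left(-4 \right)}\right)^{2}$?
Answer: $\frac{3031081}{78400} \approx 38.662$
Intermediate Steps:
$\left(\frac{1242}{-560} + m{\left(-4 \right)}\right)^{2} = \left(\frac{1242}{-560} - 4\right)^{2} = \left(1242 \left(- \frac{1}{560}\right) - 4\right)^{2} = \left(- \frac{621}{280} - 4\right)^{2} = \left(- \frac{1741}{280}\right)^{2} = \frac{3031081}{78400}$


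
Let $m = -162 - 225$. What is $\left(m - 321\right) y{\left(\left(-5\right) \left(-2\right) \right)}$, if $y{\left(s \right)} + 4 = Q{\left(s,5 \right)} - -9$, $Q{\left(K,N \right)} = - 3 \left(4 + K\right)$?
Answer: $26196$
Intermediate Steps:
$m = -387$
$Q{\left(K,N \right)} = -12 - 3 K$
$y{\left(s \right)} = -7 - 3 s$ ($y{\left(s \right)} = -4 - \left(3 + 3 s\right) = -7 - 3 s$)
$\left(m - 321\right) y{\left(\left(-5\right) \left(-2\right) \right)} = \left(-387 - 321\right) \left(-7 - 3 \left(\left(-5\right) \left(-2\right)\right)\right) = - 708 \left(-7 - 30\right) = \left(-708\right) \left(-37\right) = 26196$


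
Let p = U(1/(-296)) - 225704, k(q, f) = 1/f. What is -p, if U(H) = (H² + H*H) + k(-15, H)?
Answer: 9900607999/43808 ≈ 2.2600e+5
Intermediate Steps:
U(H) = 1/H + 2*H² (U(H) = (H² + H*H) + 1/H = (H² + H²) + 1/H = 2*H² + 1/H = 1/H + 2*H²)
p = -9900607999/43808 (p = (1 + 2*(1/(-296))³)/(1/(-296)) - 225704 = (1 + 2*(-1/296)³)/(-1/296) - 225704 = -296*(1 + 2*(-1/25934336)) - 225704 = -296*(1 - 1/12967168) - 225704 = -296*12967167/12967168 - 225704 = -12967167/43808 - 225704 = -9900607999/43808 ≈ -2.2600e+5)
-p = -1*(-9900607999/43808) = 9900607999/43808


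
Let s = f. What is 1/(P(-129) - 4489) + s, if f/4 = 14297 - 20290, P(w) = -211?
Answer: -112668401/4700 ≈ -23972.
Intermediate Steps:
f = -23972 (f = 4*(14297 - 20290) = 4*(-5993) = -23972)
s = -23972
1/(P(-129) - 4489) + s = 1/(-211 - 4489) - 23972 = 1/(-4700) - 23972 = -1/4700 - 23972 = -112668401/4700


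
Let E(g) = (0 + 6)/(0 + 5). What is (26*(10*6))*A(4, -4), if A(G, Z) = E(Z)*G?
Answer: 7488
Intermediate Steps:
E(g) = 6/5
A(G, Z) = 6*G/5
(26*(10*6))*A(4, -4) = (26*(10*6))*((6/5)*4) = (26*60)*(24/5) = 1560*(24/5) = 7488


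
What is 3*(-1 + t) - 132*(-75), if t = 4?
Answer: 9909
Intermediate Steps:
3*(-1 + t) - 132*(-75) = 3*(-1 + 4) - 132*(-75) = 3*3 + 9900 = 9 + 9900 = 9909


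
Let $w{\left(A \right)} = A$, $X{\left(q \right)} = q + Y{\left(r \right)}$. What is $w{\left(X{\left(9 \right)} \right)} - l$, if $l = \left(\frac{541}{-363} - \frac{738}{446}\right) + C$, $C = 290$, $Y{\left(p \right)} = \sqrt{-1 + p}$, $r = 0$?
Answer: $- \frac{22492079}{80949} + i \approx -277.85 + 1.0 i$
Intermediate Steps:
$l = \frac{23220620}{80949}$ ($l = \left(\frac{541}{-363} - \frac{738}{446}\right) + 290 = \left(541 \left(- \frac{1}{363}\right) - \frac{369}{223}\right) + 290 = \left(- \frac{541}{363} - \frac{369}{223}\right) + 290 = - \frac{254590}{80949} + 290 = \frac{23220620}{80949} \approx 286.85$)
$X{\left(q \right)} = i + q$ ($X{\left(q \right)} = q + \sqrt{-1 + 0} = q + \sqrt{-1} = q + i = i + q$)
$w{\left(X{\left(9 \right)} \right)} - l = \left(i + 9\right) - \frac{23220620}{80949} = \left(9 + i\right) - \frac{23220620}{80949} = - \frac{22492079}{80949} + i$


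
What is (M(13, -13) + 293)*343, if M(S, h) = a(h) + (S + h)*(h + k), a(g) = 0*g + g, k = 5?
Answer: 96040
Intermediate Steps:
a(g) = g (a(g) = 0 + g = g)
M(S, h) = h + (5 + h)*(S + h) (M(S, h) = h + (S + h)*(h + 5) = h + (S + h)*(5 + h) = h + (5 + h)*(S + h))
(M(13, -13) + 293)*343 = (((-13)² + 5*13 + 6*(-13) + 13*(-13)) + 293)*343 = ((169 + 65 - 78 - 169) + 293)*343 = (-13 + 293)*343 = 280*343 = 96040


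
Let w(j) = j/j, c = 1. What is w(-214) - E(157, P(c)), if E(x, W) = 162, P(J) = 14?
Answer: -161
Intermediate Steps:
w(j) = 1
w(-214) - E(157, P(c)) = 1 - 1*162 = 1 - 162 = -161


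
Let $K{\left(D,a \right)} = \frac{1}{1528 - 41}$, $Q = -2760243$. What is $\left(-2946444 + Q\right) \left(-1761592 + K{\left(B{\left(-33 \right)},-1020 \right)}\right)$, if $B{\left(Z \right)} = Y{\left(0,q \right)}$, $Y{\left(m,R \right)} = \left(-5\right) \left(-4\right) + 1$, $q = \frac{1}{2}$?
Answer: $\frac{14948594138695161}{1487} \approx 1.0053 \cdot 10^{13}$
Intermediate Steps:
$q = \frac{1}{2} \approx 0.5$
$Y{\left(m,R \right)} = 21$ ($Y{\left(m,R \right)} = 20 + 1 = 21$)
$B{\left(Z \right)} = 21$
$K{\left(D,a \right)} = \frac{1}{1487}$
$\left(-2946444 + Q\right) \left(-1761592 + K{\left(B{\left(-33 \right)},-1020 \right)}\right) = \left(-2946444 - 2760243\right) \left(-1761592 + \frac{1}{1487}\right) = \left(-5706687\right) \left(- \frac{2619487303}{1487}\right) = \frac{14948594138695161}{1487}$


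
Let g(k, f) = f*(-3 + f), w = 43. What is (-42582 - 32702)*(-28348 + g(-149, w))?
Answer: 2004662352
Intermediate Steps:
(-42582 - 32702)*(-28348 + g(-149, w)) = (-42582 - 32702)*(-28348 + 43*(-3 + 43)) = -75284*(-28348 + 43*40) = -75284*(-28348 + 1720) = -75284*(-26628) = 2004662352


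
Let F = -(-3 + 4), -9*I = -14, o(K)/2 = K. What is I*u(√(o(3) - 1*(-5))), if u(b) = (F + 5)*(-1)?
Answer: -56/9 ≈ -6.2222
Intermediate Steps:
o(K) = 2*K
I = 14/9 (I = -⅑*(-14) = 14/9 ≈ 1.5556)
F = -1 (F = -1*1 = -1)
u(b) = -4 (u(b) = (-1 + 5)*(-1) = 4*(-1) = -4)
I*u(√(o(3) - 1*(-5))) = (14/9)*(-4) = -56/9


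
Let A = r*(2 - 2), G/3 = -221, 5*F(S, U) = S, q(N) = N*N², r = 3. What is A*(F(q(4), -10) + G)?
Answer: 0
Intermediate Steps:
q(N) = N³
F(S, U) = S/5
G = -663 (G = 3*(-221) = -663)
A = 0 (A = 3*(2 - 2) = 3*0 = 0)
A*(F(q(4), -10) + G) = 0*((⅕)*4³ - 663) = 0*((⅕)*64 - 663) = 0*(64/5 - 663) = 0*(-3251/5) = 0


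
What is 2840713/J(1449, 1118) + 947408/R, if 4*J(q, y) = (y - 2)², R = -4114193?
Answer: 11392252795097/1281011589252 ≈ 8.8932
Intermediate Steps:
J(q, y) = (-2 + y)²/4 (J(q, y) = (y - 2)²/4 = (-2 + y)²/4)
2840713/J(1449, 1118) + 947408/R = 2840713/(((-2 + 1118)²/4)) + 947408/(-4114193) = 2840713/(((¼)*1116²)) + 947408*(-1/4114193) = 2840713/(((¼)*1245456)) - 947408/4114193 = 2840713/311364 - 947408/4114193 = 11392252795097/1281011589252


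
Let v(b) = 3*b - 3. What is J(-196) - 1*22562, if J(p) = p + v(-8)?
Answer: -22785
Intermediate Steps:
v(b) = -3 + 3*b
J(p) = -27 + p (J(p) = p + (-3 + 3*(-8)) = p + (-3 - 24) = p - 27 = -27 + p)
J(-196) - 1*22562 = (-27 - 196) - 1*22562 = -223 - 22562 = -22785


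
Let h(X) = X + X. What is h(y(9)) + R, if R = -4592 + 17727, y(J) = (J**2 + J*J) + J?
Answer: 13477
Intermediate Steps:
y(J) = J + 2*J**2 (y(J) = (J**2 + J**2) + J = 2*J**2 + J = J + 2*J**2)
h(X) = 2*X
R = 13135
h(y(9)) + R = 2*(9*(1 + 2*9)) + 13135 = 2*(9*(1 + 18)) + 13135 = 2*(9*19) + 13135 = 2*171 + 13135 = 342 + 13135 = 13477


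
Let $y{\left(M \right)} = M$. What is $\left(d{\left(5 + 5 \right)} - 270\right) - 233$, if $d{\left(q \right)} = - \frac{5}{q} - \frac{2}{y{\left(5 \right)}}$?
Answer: $- \frac{5039}{10} \approx -503.9$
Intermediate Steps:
$d{\left(q \right)} = - \frac{2}{5} - \frac{5}{q}$ ($d{\left(q \right)} = - \frac{5}{q} - \frac{2}{5} = - \frac{2}{5} - \frac{5}{q}$)
$\left(d{\left(5 + 5 \right)} - 270\right) - 233 = \left(\left(- \frac{2}{5} - \frac{5}{5 + 5}\right) - 270\right) - 233 = \left(\left(- \frac{2}{5} - \frac{5}{10}\right) - 270\right) - 233 = \left(\left(- \frac{2}{5} - \frac{1}{2}\right) - 270\right) - 233 = \left(- \frac{9}{10} - 270\right) - 233 = - \frac{2709}{10} - 233 = - \frac{5039}{10}$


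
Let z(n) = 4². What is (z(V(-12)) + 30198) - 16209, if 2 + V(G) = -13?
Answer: 14005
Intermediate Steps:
V(G) = -15 (V(G) = -2 - 13 = -15)
z(n) = 16
(z(V(-12)) + 30198) - 16209 = (16 + 30198) - 16209 = 30214 - 16209 = 14005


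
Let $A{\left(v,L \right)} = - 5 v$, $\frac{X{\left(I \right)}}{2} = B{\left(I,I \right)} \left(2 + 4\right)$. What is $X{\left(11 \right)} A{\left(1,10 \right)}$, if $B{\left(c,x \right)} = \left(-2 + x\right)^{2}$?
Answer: $-4860$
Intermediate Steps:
$X{\left(I \right)} = 12 \left(-2 + I\right)^{2}$ ($X{\left(I \right)} = 2 \left(-2 + I\right)^{2} \left(2 + 4\right) = 2 \left(-2 + I\right)^{2} \cdot 6 = 2 \cdot 6 \left(-2 + I\right)^{2} = 12 \left(-2 + I\right)^{2}$)
$X{\left(11 \right)} A{\left(1,10 \right)} = 12 \left(-2 + 11\right)^{2} \left(\left(-5\right) 1\right) = 12 \cdot 9^{2} \left(-5\right) = 12 \cdot 81 \left(-5\right) = 972 \left(-5\right) = -4860$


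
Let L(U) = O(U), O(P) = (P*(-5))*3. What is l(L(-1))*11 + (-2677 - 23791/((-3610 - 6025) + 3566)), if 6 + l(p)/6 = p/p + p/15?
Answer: -17825138/6069 ≈ -2937.1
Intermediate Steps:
O(P) = -15*P (O(P) = -5*P*3 = -15*P)
L(U) = -15*U
l(p) = -30 + 2*p/5 (l(p) = -36 + 6*(p/p + p/15) = -36 + 6*(1 + p*(1/15)) = -36 + 6*(1 + p/15) = -36 + (6 + 2*p/5) = -30 + 2*p/5)
l(L(-1))*11 + (-2677 - 23791/((-3610 - 6025) + 3566)) = (-30 + 2*(-15*(-1))/5)*11 + (-2677 - 23791/((-3610 - 6025) + 3566)) = (-30 + (2/5)*15)*11 + (-2677 - 23791/(-9635 + 3566)) = (-30 + 6)*11 + (-2677 - 23791/(-6069)) = -24*11 + (-2677 - 23791*(-1)/6069) = -264 + (-2677 - 1*(-23791/6069)) = -264 + (-2677 + 23791/6069) = -264 - 16222922/6069 = -17825138/6069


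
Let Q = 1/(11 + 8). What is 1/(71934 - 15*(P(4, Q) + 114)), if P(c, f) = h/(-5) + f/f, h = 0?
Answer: 1/70209 ≈ 1.4243e-5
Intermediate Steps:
Q = 1/19 ≈ 0.052632
P(c, f) = 1 (P(c, f) = 0/(-5) + f/f = 0*(-⅕) + 1 = 0 + 1 = 1)
1/(71934 - 15*(P(4, Q) + 114)) = 1/(71934 - 15*(1 + 114)) = 1/(71934 - 15*115) = 1/(71934 - 1725) = 1/70209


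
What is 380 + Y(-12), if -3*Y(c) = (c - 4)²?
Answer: 884/3 ≈ 294.67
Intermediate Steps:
Y(c) = -(-4 + c)²/3 (Y(c) = -(c - 4)²/3 = -(-4 + c)²/3)
380 + Y(-12) = 380 - (-4 - 12)²/3 = 380 - ⅓*(-16)² = 380 - ⅓*256 = 380 - 256/3 = 884/3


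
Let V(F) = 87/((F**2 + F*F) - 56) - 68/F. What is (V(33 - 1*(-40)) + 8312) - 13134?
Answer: -1244227399/257982 ≈ -4822.9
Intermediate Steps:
V(F) = -68/F + 87/(-56 + 2*F**2) (V(F) = 87/((F**2 + F**2) - 56) - 68/F = 87/(2*F**2 - 56) - 68/F = 87/(-56 + 2*F**2) - 68/F = -68/F + 87/(-56 + 2*F**2))
(V(33 - 1*(-40)) + 8312) - 13134 = ((3808 - 136*(33 - 1*(-40))**2 + 87*(33 - 1*(-40)))/(2*(33 - 1*(-40))*(-28 + (33 - 1*(-40))**2)) + 8312) - 13134 = ((3808 - 136*(33 + 40)**2 + 87*(33 + 40))/(2*(33 + 40)*(-28 + (33 + 40)**2)) + 8312) - 13134 = ((1/2)*(3808 - 136*73**2 + 87*73)/(73*(-28 + 73**2)) + 8312) - 13134 = ((1/2)*(1/73)*(3808 - 136*5329 + 6351)/(-28 + 5329) + 8312) - 13134 = ((1/2)*(1/73)*(3808 - 724744 + 6351)/5301 + 8312) - 13134 = ((1/2)*(1/73)*(1/5301)*(-714585) + 8312) - 13134 = (-238195/257982 + 8312) - 13134 = 2144108189/257982 - 13134 = -1244227399/257982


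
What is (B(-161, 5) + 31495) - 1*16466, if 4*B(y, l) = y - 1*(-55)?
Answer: 30005/2 ≈ 15003.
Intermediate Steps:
B(y, l) = 55/4 + y/4 (B(y, l) = (y - 1*(-55))/4 = (y + 55)/4 = (55 + y)/4 = 55/4 + y/4)
(B(-161, 5) + 31495) - 1*16466 = ((55/4 + (¼)*(-161)) + 31495) - 1*16466 = ((55/4 - 161/4) + 31495) - 16466 = (-53/2 + 31495) - 16466 = 62937/2 - 16466 = 30005/2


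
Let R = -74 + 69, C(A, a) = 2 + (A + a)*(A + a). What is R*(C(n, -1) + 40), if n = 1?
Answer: -210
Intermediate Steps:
C(A, a) = 2 + (A + a)²
R = -5
R*(C(n, -1) + 40) = -5*((2 + (1 - 1)²) + 40) = -5*((2 + 0²) + 40) = -5*((2 + 0) + 40) = -5*(2 + 40) = -5*42 = -210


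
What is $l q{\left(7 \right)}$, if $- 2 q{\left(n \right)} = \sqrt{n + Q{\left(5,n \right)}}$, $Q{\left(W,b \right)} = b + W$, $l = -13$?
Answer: $\frac{13 \sqrt{19}}{2} \approx 28.333$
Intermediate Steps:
$Q{\left(W,b \right)} = W + b$
$q{\left(n \right)} = - \frac{\sqrt{5 + 2 n}}{2}$ ($q{\left(n \right)} = - \frac{\sqrt{n + \left(5 + n\right)}}{2} = - \frac{\sqrt{5 + 2 n}}{2}$)
$l q{\left(7 \right)} = - 13 \left(- \frac{\sqrt{5 + 2 \cdot 7}}{2}\right) = - 13 \left(- \frac{\sqrt{5 + 14}}{2}\right) = - 13 \left(- \frac{\sqrt{19}}{2}\right) = \frac{13 \sqrt{19}}{2}$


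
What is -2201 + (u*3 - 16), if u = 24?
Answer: -2145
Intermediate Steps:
-2201 + (u*3 - 16) = -2201 + (24*3 - 16) = -2201 + (72 - 16) = -2201 + 56 = -2145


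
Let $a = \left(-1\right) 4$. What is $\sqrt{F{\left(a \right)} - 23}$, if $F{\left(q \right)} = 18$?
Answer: $i \sqrt{5} \approx 2.2361 i$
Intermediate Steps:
$a = -4$
$\sqrt{F{\left(a \right)} - 23} = \sqrt{18 - 23} = \sqrt{-5} = i \sqrt{5}$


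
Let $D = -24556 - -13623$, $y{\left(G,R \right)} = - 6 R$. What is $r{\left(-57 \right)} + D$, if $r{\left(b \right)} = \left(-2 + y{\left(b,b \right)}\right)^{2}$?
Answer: $104667$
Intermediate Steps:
$y{\left(G,R \right)} = - 6 R$
$D = -10933$ ($D = -24556 + 13623 = -10933$)
$r{\left(b \right)} = \left(-2 - 6 b\right)^{2}$
$r{\left(-57 \right)} + D = 4 \left(1 + 3 \left(-57\right)\right)^{2} - 10933 = 4 \left(1 - 171\right)^{2} - 10933 = 4 \left(-170\right)^{2} - 10933 = 4 \cdot 28900 - 10933 = 115600 - 10933 = 104667$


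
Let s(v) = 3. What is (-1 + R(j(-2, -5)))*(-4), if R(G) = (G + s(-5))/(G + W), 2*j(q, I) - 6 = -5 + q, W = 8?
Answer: 8/3 ≈ 2.6667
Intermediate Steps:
j(q, I) = ½ + q/2 (j(q, I) = 3 + (-5 + q)/2 = 3 + (-5/2 + q/2) = ½ + q/2)
R(G) = (3 + G)/(8 + G) (R(G) = (G + 3)/(G + 8) = (3 + G)/(8 + G))
(-1 + R(j(-2, -5)))*(-4) = (-1 + (3 + (½ + (½)*(-2)))/(8 + (½ + (½)*(-2))))*(-4) = (-1 + (3 + (½ - 1))/(8 + (½ - 1)))*(-4) = (-1 + (3 - ½)/(8 - ½))*(-4) = (-1 + (5/2)/(15/2))*(-4) = (-1 + (2/15)*(5/2))*(-4) = (-1 + ⅓)*(-4) = -⅔*(-4) = 8/3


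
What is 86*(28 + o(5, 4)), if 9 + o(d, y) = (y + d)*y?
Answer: 4730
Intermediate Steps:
o(d, y) = -9 + y*(d + y) (o(d, y) = -9 + (y + d)*y = -9 + (d + y)*y = -9 + y*(d + y))
86*(28 + o(5, 4)) = 86*(28 + (-9 + 4**2 + 5*4)) = 86*(28 + (-9 + 16 + 20)) = 86*(28 + 27) = 86*55 = 4730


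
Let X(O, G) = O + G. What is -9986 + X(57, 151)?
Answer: -9778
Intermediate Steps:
X(O, G) = G + O
-9986 + X(57, 151) = -9986 + (151 + 57) = -9986 + 208 = -9778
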